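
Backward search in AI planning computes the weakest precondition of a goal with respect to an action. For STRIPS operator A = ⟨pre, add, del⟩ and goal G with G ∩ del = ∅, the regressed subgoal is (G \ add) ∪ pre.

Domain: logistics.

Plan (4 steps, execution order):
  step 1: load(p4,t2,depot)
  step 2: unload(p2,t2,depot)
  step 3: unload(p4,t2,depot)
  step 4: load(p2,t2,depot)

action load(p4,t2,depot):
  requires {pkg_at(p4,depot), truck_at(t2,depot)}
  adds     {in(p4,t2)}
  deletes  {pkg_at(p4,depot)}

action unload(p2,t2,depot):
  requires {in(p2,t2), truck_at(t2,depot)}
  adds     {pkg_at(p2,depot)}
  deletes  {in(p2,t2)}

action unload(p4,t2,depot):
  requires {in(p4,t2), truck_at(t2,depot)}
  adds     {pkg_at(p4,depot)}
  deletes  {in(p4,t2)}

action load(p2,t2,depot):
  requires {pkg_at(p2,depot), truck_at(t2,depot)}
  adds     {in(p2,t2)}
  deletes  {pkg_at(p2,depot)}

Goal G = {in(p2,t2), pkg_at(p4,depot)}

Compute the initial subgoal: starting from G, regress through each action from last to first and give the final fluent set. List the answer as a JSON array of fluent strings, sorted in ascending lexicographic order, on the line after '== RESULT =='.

Regress step by step:
  through step 4 (load(p2,t2,depot)): drop {in(p2,t2)}, keep {pkg_at(p4,depot)}, require {pkg_at(p2,depot), truck_at(t2,depot)}
    → {pkg_at(p2,depot), pkg_at(p4,depot), truck_at(t2,depot)}
  through step 3 (unload(p4,t2,depot)): drop {pkg_at(p4,depot)}, keep {pkg_at(p2,depot), truck_at(t2,depot)}, require {in(p4,t2), truck_at(t2,depot)}
    → {in(p4,t2), pkg_at(p2,depot), truck_at(t2,depot)}
  through step 2 (unload(p2,t2,depot)): drop {pkg_at(p2,depot)}, keep {in(p4,t2), truck_at(t2,depot)}, require {in(p2,t2), truck_at(t2,depot)}
    → {in(p2,t2), in(p4,t2), truck_at(t2,depot)}
  through step 1 (load(p4,t2,depot)): drop {in(p4,t2)}, keep {in(p2,t2), truck_at(t2,depot)}, require {pkg_at(p4,depot), truck_at(t2,depot)}
    → {in(p2,t2), pkg_at(p4,depot), truck_at(t2,depot)}

== RESULT ==
["in(p2,t2)", "pkg_at(p4,depot)", "truck_at(t2,depot)"]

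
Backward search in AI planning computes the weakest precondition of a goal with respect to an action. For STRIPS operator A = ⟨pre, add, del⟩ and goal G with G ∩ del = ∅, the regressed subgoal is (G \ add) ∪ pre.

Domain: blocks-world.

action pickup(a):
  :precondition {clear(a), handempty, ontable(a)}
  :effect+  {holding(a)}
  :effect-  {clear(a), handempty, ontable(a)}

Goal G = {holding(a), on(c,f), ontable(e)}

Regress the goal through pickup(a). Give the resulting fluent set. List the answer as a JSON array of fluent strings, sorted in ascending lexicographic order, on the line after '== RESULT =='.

Compute (G \ add) ∪ pre:
  G ∩ del = {}  (empty — regression defined)
  G \ add = {holding(a), on(c,f), ontable(e)} \ {holding(a)} = {on(c,f), ontable(e)}
  ∪ pre   = {on(c,f), ontable(e)} ∪ {clear(a), handempty, ontable(a)}
          = {clear(a), handempty, on(c,f), ontable(a), ontable(e)}

== RESULT ==
["clear(a)", "handempty", "on(c,f)", "ontable(a)", "ontable(e)"]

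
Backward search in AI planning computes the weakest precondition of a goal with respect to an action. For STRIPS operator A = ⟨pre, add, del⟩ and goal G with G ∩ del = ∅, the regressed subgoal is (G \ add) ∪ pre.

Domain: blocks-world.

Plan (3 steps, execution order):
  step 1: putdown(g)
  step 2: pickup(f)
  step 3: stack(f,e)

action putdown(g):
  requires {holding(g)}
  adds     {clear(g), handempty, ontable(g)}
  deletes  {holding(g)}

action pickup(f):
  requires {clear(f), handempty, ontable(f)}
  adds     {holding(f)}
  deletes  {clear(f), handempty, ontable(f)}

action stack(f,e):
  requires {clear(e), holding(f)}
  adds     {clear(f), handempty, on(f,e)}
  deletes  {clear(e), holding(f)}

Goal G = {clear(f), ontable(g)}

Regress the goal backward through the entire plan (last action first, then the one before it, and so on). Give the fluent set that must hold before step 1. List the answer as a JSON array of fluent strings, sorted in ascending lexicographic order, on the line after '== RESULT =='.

Regress step by step:
  through step 3 (stack(f,e)): drop {clear(f)}, keep {ontable(g)}, require {clear(e), holding(f)}
    → {clear(e), holding(f), ontable(g)}
  through step 2 (pickup(f)): drop {holding(f)}, keep {clear(e), ontable(g)}, require {clear(f), handempty, ontable(f)}
    → {clear(e), clear(f), handempty, ontable(f), ontable(g)}
  through step 1 (putdown(g)): drop {handempty, ontable(g)}, keep {clear(e), clear(f), ontable(f)}, require {holding(g)}
    → {clear(e), clear(f), holding(g), ontable(f)}

== RESULT ==
["clear(e)", "clear(f)", "holding(g)", "ontable(f)"]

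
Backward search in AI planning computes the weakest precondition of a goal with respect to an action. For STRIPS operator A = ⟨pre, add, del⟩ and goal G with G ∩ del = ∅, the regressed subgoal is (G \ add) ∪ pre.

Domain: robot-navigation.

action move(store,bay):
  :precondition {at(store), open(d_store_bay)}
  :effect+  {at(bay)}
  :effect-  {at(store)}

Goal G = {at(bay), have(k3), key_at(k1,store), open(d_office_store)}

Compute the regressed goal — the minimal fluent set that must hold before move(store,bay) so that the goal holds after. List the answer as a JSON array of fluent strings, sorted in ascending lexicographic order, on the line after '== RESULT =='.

Regress:
  G ∩ del = {}  (empty — regression defined)
  G \ add = {at(bay), have(k3), key_at(k1,store), open(d_office_store)} \ {at(bay)} = {have(k3), key_at(k1,store), open(d_office_store)}
  ∪ pre   = {have(k3), key_at(k1,store), open(d_office_store)} ∪ {at(store), open(d_store_bay)}
          = {at(store), have(k3), key_at(k1,store), open(d_office_store), open(d_store_bay)}

== RESULT ==
["at(store)", "have(k3)", "key_at(k1,store)", "open(d_office_store)", "open(d_store_bay)"]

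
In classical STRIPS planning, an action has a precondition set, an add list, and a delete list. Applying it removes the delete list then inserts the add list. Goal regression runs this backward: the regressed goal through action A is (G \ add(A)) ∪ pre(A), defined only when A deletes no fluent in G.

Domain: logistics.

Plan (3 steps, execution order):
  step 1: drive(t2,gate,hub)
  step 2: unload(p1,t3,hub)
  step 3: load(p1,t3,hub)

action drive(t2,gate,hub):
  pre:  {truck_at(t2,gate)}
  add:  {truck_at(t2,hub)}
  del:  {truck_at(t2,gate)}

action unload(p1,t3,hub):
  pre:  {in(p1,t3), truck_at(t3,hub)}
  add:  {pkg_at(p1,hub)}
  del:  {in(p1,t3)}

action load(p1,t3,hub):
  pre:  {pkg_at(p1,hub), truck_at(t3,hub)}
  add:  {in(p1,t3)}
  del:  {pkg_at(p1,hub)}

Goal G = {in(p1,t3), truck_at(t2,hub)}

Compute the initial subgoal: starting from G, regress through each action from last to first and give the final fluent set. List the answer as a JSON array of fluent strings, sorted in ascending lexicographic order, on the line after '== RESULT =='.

Regress step by step:
  through step 3 (load(p1,t3,hub)): drop {in(p1,t3)}, keep {truck_at(t2,hub)}, require {pkg_at(p1,hub), truck_at(t3,hub)}
    → {pkg_at(p1,hub), truck_at(t2,hub), truck_at(t3,hub)}
  through step 2 (unload(p1,t3,hub)): drop {pkg_at(p1,hub)}, keep {truck_at(t2,hub), truck_at(t3,hub)}, require {in(p1,t3), truck_at(t3,hub)}
    → {in(p1,t3), truck_at(t2,hub), truck_at(t3,hub)}
  through step 1 (drive(t2,gate,hub)): drop {truck_at(t2,hub)}, keep {in(p1,t3), truck_at(t3,hub)}, require {truck_at(t2,gate)}
    → {in(p1,t3), truck_at(t2,gate), truck_at(t3,hub)}

== RESULT ==
["in(p1,t3)", "truck_at(t2,gate)", "truck_at(t3,hub)"]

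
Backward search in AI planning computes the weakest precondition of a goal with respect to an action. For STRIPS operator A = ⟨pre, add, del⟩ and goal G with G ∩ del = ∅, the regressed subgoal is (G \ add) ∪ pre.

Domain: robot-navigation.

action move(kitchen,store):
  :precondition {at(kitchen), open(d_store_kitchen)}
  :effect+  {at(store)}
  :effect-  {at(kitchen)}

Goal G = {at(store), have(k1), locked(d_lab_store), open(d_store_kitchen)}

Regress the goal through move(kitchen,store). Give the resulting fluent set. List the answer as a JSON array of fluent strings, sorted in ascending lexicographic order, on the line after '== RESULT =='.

Compute (G \ add) ∪ pre:
  G ∩ del = {}  (empty — regression defined)
  G \ add = {at(store), have(k1), locked(d_lab_store), open(d_store_kitchen)} \ {at(store)} = {have(k1), locked(d_lab_store), open(d_store_kitchen)}
  ∪ pre   = {have(k1), locked(d_lab_store), open(d_store_kitchen)} ∪ {at(kitchen), open(d_store_kitchen)}
          = {at(kitchen), have(k1), locked(d_lab_store), open(d_store_kitchen)}

== RESULT ==
["at(kitchen)", "have(k1)", "locked(d_lab_store)", "open(d_store_kitchen)"]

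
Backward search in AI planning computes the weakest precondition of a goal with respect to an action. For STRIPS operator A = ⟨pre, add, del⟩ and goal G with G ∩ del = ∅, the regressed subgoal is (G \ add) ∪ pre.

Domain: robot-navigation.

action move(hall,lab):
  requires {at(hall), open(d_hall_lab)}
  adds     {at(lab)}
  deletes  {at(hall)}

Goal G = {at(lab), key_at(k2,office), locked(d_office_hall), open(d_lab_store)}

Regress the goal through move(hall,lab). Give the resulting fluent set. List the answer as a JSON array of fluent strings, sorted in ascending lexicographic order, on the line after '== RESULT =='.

Regress:
  G ∩ del = {}  (empty — regression defined)
  G \ add = {at(lab), key_at(k2,office), locked(d_office_hall), open(d_lab_store)} \ {at(lab)} = {key_at(k2,office), locked(d_office_hall), open(d_lab_store)}
  ∪ pre   = {key_at(k2,office), locked(d_office_hall), open(d_lab_store)} ∪ {at(hall), open(d_hall_lab)}
          = {at(hall), key_at(k2,office), locked(d_office_hall), open(d_hall_lab), open(d_lab_store)}

== RESULT ==
["at(hall)", "key_at(k2,office)", "locked(d_office_hall)", "open(d_hall_lab)", "open(d_lab_store)"]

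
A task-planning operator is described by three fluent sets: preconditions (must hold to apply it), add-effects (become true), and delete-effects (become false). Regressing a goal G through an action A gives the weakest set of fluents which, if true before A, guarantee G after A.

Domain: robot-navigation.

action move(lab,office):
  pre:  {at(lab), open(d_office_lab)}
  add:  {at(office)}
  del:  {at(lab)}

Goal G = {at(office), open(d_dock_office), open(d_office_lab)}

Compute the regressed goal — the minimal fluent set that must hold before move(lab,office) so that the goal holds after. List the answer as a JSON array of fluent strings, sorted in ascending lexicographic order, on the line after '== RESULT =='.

Regress:
  G ∩ del = {}  (empty — regression defined)
  G \ add = {at(office), open(d_dock_office), open(d_office_lab)} \ {at(office)} = {open(d_dock_office), open(d_office_lab)}
  ∪ pre   = {open(d_dock_office), open(d_office_lab)} ∪ {at(lab), open(d_office_lab)}
          = {at(lab), open(d_dock_office), open(d_office_lab)}

== RESULT ==
["at(lab)", "open(d_dock_office)", "open(d_office_lab)"]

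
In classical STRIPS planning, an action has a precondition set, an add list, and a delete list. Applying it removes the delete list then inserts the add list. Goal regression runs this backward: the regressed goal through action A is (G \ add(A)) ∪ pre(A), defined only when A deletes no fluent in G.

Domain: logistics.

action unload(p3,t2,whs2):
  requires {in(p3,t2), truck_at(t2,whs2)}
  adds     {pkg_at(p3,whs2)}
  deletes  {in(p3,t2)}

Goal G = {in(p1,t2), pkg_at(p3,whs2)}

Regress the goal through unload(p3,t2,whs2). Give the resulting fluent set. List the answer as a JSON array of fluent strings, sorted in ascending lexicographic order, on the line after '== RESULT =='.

Compute (G \ add) ∪ pre:
  G ∩ del = {}  (empty — regression defined)
  G \ add = {in(p1,t2), pkg_at(p3,whs2)} \ {pkg_at(p3,whs2)} = {in(p1,t2)}
  ∪ pre   = {in(p1,t2)} ∪ {in(p3,t2), truck_at(t2,whs2)}
          = {in(p1,t2), in(p3,t2), truck_at(t2,whs2)}

== RESULT ==
["in(p1,t2)", "in(p3,t2)", "truck_at(t2,whs2)"]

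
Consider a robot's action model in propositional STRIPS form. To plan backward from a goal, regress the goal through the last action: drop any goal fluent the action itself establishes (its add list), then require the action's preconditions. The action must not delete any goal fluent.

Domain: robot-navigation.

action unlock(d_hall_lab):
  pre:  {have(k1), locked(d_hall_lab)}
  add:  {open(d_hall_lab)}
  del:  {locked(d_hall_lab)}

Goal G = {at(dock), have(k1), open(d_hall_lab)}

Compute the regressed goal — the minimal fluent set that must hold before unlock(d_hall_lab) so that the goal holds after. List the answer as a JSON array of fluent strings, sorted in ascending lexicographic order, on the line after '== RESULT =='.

Compute (G \ add) ∪ pre:
  G ∩ del = {}  (empty — regression defined)
  G \ add = {at(dock), have(k1), open(d_hall_lab)} \ {open(d_hall_lab)} = {at(dock), have(k1)}
  ∪ pre   = {at(dock), have(k1)} ∪ {have(k1), locked(d_hall_lab)}
          = {at(dock), have(k1), locked(d_hall_lab)}

== RESULT ==
["at(dock)", "have(k1)", "locked(d_hall_lab)"]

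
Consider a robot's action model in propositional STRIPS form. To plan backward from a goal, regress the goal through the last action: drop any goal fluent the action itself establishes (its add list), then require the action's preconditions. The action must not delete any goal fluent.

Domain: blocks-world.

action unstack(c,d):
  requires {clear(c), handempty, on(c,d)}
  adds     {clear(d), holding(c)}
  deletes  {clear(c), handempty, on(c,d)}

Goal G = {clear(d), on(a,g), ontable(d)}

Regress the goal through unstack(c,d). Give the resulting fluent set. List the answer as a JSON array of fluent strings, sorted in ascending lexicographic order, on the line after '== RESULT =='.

Compute (G \ add) ∪ pre:
  G ∩ del = {}  (empty — regression defined)
  G \ add = {clear(d), on(a,g), ontable(d)} \ {clear(d), holding(c)} = {on(a,g), ontable(d)}
  ∪ pre   = {on(a,g), ontable(d)} ∪ {clear(c), handempty, on(c,d)}
          = {clear(c), handempty, on(a,g), on(c,d), ontable(d)}

== RESULT ==
["clear(c)", "handempty", "on(a,g)", "on(c,d)", "ontable(d)"]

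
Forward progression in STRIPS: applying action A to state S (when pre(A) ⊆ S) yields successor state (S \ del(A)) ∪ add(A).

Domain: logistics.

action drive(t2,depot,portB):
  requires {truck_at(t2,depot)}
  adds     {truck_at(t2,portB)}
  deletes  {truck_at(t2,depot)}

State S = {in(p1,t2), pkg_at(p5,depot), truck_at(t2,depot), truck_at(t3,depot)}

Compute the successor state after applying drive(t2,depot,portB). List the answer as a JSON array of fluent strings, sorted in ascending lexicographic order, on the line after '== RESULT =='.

Compute (S \ del) ∪ add:
  pre ⊆ S: {truck_at(t2,depot)} ⊆ S  — applicable
  S \ del = {in(p1,t2), pkg_at(p5,depot), truck_at(t3,depot)}
  ∪ add   = {in(p1,t2), pkg_at(p5,depot), truck_at(t2,portB), truck_at(t3,depot)}

== RESULT ==
["in(p1,t2)", "pkg_at(p5,depot)", "truck_at(t2,portB)", "truck_at(t3,depot)"]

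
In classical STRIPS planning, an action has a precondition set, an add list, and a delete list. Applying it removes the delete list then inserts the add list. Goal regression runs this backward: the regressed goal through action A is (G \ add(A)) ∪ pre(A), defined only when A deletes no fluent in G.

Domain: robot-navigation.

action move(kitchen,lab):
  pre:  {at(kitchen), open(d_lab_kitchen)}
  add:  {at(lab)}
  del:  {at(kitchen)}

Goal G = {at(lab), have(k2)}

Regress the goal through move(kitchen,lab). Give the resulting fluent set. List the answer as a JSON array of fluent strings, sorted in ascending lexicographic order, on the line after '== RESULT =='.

Regress:
  G ∩ del = {}  (empty — regression defined)
  G \ add = {at(lab), have(k2)} \ {at(lab)} = {have(k2)}
  ∪ pre   = {have(k2)} ∪ {at(kitchen), open(d_lab_kitchen)}
          = {at(kitchen), have(k2), open(d_lab_kitchen)}

== RESULT ==
["at(kitchen)", "have(k2)", "open(d_lab_kitchen)"]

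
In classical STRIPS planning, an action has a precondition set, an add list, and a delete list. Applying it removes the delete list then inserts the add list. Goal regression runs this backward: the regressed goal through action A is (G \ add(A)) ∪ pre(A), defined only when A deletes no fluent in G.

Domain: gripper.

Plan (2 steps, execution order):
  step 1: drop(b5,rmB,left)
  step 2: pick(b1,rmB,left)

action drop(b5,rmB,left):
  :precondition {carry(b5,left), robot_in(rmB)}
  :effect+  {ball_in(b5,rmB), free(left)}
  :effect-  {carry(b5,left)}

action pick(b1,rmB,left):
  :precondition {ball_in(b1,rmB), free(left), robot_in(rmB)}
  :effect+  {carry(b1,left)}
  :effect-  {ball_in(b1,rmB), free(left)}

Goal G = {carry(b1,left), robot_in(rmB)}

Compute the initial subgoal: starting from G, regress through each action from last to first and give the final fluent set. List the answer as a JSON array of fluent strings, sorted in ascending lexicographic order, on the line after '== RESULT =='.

Regress step by step:
  through step 2 (pick(b1,rmB,left)): drop {carry(b1,left)}, keep {robot_in(rmB)}, require {ball_in(b1,rmB), free(left), robot_in(rmB)}
    → {ball_in(b1,rmB), free(left), robot_in(rmB)}
  through step 1 (drop(b5,rmB,left)): drop {free(left)}, keep {ball_in(b1,rmB), robot_in(rmB)}, require {carry(b5,left), robot_in(rmB)}
    → {ball_in(b1,rmB), carry(b5,left), robot_in(rmB)}

== RESULT ==
["ball_in(b1,rmB)", "carry(b5,left)", "robot_in(rmB)"]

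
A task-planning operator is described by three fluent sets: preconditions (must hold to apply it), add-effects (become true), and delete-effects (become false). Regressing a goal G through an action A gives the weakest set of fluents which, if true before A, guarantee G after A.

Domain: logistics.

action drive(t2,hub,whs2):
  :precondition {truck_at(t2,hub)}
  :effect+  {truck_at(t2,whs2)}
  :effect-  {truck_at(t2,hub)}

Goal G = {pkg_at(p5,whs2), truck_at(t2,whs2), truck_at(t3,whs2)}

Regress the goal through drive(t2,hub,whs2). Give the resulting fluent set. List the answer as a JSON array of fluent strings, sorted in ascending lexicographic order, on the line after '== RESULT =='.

Regress:
  G ∩ del = {}  (empty — regression defined)
  G \ add = {pkg_at(p5,whs2), truck_at(t2,whs2), truck_at(t3,whs2)} \ {truck_at(t2,whs2)} = {pkg_at(p5,whs2), truck_at(t3,whs2)}
  ∪ pre   = {pkg_at(p5,whs2), truck_at(t3,whs2)} ∪ {truck_at(t2,hub)}
          = {pkg_at(p5,whs2), truck_at(t2,hub), truck_at(t3,whs2)}

== RESULT ==
["pkg_at(p5,whs2)", "truck_at(t2,hub)", "truck_at(t3,whs2)"]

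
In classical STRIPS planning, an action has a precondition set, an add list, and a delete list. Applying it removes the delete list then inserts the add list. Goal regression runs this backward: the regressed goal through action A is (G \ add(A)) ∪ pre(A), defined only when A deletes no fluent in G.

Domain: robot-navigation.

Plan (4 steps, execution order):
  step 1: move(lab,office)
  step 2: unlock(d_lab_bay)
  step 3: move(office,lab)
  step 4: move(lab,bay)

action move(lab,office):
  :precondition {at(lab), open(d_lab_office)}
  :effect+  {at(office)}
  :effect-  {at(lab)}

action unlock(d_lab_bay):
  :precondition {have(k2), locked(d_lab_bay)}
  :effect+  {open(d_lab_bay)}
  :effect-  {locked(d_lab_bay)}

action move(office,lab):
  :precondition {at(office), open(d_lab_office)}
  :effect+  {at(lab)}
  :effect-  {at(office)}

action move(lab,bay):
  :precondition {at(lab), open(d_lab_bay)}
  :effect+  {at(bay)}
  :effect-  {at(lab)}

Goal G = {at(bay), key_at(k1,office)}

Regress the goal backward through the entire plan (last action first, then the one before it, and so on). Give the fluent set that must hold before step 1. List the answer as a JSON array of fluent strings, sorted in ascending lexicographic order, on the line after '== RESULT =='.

Work backward from the goal:
  through step 4 (move(lab,bay)): drop {at(bay)}, keep {key_at(k1,office)}, require {at(lab), open(d_lab_bay)}
    → {at(lab), key_at(k1,office), open(d_lab_bay)}
  through step 3 (move(office,lab)): drop {at(lab)}, keep {key_at(k1,office), open(d_lab_bay)}, require {at(office), open(d_lab_office)}
    → {at(office), key_at(k1,office), open(d_lab_bay), open(d_lab_office)}
  through step 2 (unlock(d_lab_bay)): drop {open(d_lab_bay)}, keep {at(office), key_at(k1,office), open(d_lab_office)}, require {have(k2), locked(d_lab_bay)}
    → {at(office), have(k2), key_at(k1,office), locked(d_lab_bay), open(d_lab_office)}
  through step 1 (move(lab,office)): drop {at(office)}, keep {have(k2), key_at(k1,office), locked(d_lab_bay), open(d_lab_office)}, require {at(lab), open(d_lab_office)}
    → {at(lab), have(k2), key_at(k1,office), locked(d_lab_bay), open(d_lab_office)}

== RESULT ==
["at(lab)", "have(k2)", "key_at(k1,office)", "locked(d_lab_bay)", "open(d_lab_office)"]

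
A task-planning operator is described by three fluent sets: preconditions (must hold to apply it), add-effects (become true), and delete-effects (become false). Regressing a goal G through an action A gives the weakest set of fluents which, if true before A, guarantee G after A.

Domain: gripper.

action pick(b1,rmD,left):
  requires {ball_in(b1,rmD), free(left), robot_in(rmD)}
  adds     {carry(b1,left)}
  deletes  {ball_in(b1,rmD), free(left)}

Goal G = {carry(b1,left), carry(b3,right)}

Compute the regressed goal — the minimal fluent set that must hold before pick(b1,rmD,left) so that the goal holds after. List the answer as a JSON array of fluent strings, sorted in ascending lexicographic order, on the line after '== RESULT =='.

Regress:
  G ∩ del = {}  (empty — regression defined)
  G \ add = {carry(b1,left), carry(b3,right)} \ {carry(b1,left)} = {carry(b3,right)}
  ∪ pre   = {carry(b3,right)} ∪ {ball_in(b1,rmD), free(left), robot_in(rmD)}
          = {ball_in(b1,rmD), carry(b3,right), free(left), robot_in(rmD)}

== RESULT ==
["ball_in(b1,rmD)", "carry(b3,right)", "free(left)", "robot_in(rmD)"]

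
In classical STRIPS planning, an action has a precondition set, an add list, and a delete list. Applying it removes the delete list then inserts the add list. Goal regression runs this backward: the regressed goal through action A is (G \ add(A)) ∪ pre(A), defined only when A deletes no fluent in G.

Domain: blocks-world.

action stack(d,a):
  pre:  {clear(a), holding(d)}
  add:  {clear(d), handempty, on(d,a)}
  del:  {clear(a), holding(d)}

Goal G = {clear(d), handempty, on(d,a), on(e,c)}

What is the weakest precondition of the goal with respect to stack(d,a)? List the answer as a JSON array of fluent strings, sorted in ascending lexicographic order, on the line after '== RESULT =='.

Compute (G \ add) ∪ pre:
  G ∩ del = {}  (empty — regression defined)
  G \ add = {clear(d), handempty, on(d,a), on(e,c)} \ {clear(d), handempty, on(d,a)} = {on(e,c)}
  ∪ pre   = {on(e,c)} ∪ {clear(a), holding(d)}
          = {clear(a), holding(d), on(e,c)}

== RESULT ==
["clear(a)", "holding(d)", "on(e,c)"]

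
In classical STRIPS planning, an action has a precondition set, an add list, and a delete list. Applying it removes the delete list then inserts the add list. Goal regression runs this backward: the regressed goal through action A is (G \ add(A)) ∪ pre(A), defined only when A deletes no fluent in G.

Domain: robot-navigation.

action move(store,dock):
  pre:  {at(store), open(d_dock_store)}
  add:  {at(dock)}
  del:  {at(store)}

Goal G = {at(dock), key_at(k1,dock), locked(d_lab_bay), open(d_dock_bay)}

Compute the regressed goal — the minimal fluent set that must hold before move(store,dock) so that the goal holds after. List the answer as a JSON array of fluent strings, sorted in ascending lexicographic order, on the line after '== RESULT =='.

Compute (G \ add) ∪ pre:
  G ∩ del = {}  (empty — regression defined)
  G \ add = {at(dock), key_at(k1,dock), locked(d_lab_bay), open(d_dock_bay)} \ {at(dock)} = {key_at(k1,dock), locked(d_lab_bay), open(d_dock_bay)}
  ∪ pre   = {key_at(k1,dock), locked(d_lab_bay), open(d_dock_bay)} ∪ {at(store), open(d_dock_store)}
          = {at(store), key_at(k1,dock), locked(d_lab_bay), open(d_dock_bay), open(d_dock_store)}

== RESULT ==
["at(store)", "key_at(k1,dock)", "locked(d_lab_bay)", "open(d_dock_bay)", "open(d_dock_store)"]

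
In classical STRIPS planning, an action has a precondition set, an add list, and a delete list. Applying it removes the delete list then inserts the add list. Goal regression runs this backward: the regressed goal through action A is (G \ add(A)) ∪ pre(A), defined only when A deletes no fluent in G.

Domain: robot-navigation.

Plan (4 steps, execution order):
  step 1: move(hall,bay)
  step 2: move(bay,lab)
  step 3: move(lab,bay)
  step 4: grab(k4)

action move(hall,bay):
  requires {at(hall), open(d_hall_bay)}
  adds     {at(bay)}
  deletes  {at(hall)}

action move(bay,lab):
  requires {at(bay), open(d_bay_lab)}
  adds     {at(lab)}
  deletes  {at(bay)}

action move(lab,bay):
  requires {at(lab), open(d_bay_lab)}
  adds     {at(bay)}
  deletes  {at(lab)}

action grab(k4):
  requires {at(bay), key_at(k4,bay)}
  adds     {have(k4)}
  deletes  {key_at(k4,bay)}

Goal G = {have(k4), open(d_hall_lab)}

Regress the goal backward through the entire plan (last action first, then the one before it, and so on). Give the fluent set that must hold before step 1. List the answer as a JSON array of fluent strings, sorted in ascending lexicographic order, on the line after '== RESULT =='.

Work backward from the goal:
  through step 4 (grab(k4)): drop {have(k4)}, keep {open(d_hall_lab)}, require {at(bay), key_at(k4,bay)}
    → {at(bay), key_at(k4,bay), open(d_hall_lab)}
  through step 3 (move(lab,bay)): drop {at(bay)}, keep {key_at(k4,bay), open(d_hall_lab)}, require {at(lab), open(d_bay_lab)}
    → {at(lab), key_at(k4,bay), open(d_bay_lab), open(d_hall_lab)}
  through step 2 (move(bay,lab)): drop {at(lab)}, keep {key_at(k4,bay), open(d_bay_lab), open(d_hall_lab)}, require {at(bay), open(d_bay_lab)}
    → {at(bay), key_at(k4,bay), open(d_bay_lab), open(d_hall_lab)}
  through step 1 (move(hall,bay)): drop {at(bay)}, keep {key_at(k4,bay), open(d_bay_lab), open(d_hall_lab)}, require {at(hall), open(d_hall_bay)}
    → {at(hall), key_at(k4,bay), open(d_bay_lab), open(d_hall_bay), open(d_hall_lab)}

== RESULT ==
["at(hall)", "key_at(k4,bay)", "open(d_bay_lab)", "open(d_hall_bay)", "open(d_hall_lab)"]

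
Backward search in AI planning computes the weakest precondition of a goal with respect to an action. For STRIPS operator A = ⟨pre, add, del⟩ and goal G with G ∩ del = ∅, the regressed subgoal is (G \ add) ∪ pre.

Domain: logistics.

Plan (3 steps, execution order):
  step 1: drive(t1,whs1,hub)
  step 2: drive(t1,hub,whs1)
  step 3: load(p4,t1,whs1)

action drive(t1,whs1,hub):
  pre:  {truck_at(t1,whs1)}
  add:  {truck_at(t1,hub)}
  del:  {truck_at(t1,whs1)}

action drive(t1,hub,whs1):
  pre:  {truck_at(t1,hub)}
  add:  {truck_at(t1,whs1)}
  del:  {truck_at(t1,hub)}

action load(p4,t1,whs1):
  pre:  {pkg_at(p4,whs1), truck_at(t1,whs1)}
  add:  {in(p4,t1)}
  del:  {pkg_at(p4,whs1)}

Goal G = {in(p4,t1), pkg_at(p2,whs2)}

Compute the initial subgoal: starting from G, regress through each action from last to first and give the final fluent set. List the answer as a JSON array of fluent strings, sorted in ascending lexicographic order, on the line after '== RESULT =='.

Regress step by step:
  through step 3 (load(p4,t1,whs1)): drop {in(p4,t1)}, keep {pkg_at(p2,whs2)}, require {pkg_at(p4,whs1), truck_at(t1,whs1)}
    → {pkg_at(p2,whs2), pkg_at(p4,whs1), truck_at(t1,whs1)}
  through step 2 (drive(t1,hub,whs1)): drop {truck_at(t1,whs1)}, keep {pkg_at(p2,whs2), pkg_at(p4,whs1)}, require {truck_at(t1,hub)}
    → {pkg_at(p2,whs2), pkg_at(p4,whs1), truck_at(t1,hub)}
  through step 1 (drive(t1,whs1,hub)): drop {truck_at(t1,hub)}, keep {pkg_at(p2,whs2), pkg_at(p4,whs1)}, require {truck_at(t1,whs1)}
    → {pkg_at(p2,whs2), pkg_at(p4,whs1), truck_at(t1,whs1)}

== RESULT ==
["pkg_at(p2,whs2)", "pkg_at(p4,whs1)", "truck_at(t1,whs1)"]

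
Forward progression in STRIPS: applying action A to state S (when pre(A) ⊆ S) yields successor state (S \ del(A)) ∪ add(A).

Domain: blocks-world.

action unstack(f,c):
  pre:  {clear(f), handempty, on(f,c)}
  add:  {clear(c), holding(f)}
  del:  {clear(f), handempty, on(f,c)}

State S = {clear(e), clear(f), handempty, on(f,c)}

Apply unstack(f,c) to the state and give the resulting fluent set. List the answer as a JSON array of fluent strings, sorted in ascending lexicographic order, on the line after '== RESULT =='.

Compute (S \ del) ∪ add:
  pre ⊆ S: {clear(f), handempty, on(f,c)} ⊆ S  — applicable
  S \ del = {clear(e)}
  ∪ add   = {clear(c), clear(e), holding(f)}

== RESULT ==
["clear(c)", "clear(e)", "holding(f)"]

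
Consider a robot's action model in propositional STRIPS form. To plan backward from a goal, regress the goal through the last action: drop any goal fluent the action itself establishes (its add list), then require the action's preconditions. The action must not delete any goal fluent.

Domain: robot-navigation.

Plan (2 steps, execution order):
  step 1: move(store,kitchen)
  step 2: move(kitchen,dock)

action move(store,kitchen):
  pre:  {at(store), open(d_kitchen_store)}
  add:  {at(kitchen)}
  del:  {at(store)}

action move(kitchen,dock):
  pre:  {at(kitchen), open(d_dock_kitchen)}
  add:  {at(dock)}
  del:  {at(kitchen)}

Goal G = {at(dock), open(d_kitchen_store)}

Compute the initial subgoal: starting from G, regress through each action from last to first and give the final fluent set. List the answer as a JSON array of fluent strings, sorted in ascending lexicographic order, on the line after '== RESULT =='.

Regress step by step:
  through step 2 (move(kitchen,dock)): drop {at(dock)}, keep {open(d_kitchen_store)}, require {at(kitchen), open(d_dock_kitchen)}
    → {at(kitchen), open(d_dock_kitchen), open(d_kitchen_store)}
  through step 1 (move(store,kitchen)): drop {at(kitchen)}, keep {open(d_dock_kitchen), open(d_kitchen_store)}, require {at(store), open(d_kitchen_store)}
    → {at(store), open(d_dock_kitchen), open(d_kitchen_store)}

== RESULT ==
["at(store)", "open(d_dock_kitchen)", "open(d_kitchen_store)"]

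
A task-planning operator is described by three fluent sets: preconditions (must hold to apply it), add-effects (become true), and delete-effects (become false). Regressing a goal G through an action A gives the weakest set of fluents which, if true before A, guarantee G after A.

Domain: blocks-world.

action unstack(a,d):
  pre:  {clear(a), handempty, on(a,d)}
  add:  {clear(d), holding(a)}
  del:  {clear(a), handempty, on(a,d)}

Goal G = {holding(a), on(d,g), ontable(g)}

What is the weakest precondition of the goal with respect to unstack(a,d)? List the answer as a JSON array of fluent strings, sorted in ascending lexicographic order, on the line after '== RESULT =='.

Compute (G \ add) ∪ pre:
  G ∩ del = {}  (empty — regression defined)
  G \ add = {holding(a), on(d,g), ontable(g)} \ {clear(d), holding(a)} = {on(d,g), ontable(g)}
  ∪ pre   = {on(d,g), ontable(g)} ∪ {clear(a), handempty, on(a,d)}
          = {clear(a), handempty, on(a,d), on(d,g), ontable(g)}

== RESULT ==
["clear(a)", "handempty", "on(a,d)", "on(d,g)", "ontable(g)"]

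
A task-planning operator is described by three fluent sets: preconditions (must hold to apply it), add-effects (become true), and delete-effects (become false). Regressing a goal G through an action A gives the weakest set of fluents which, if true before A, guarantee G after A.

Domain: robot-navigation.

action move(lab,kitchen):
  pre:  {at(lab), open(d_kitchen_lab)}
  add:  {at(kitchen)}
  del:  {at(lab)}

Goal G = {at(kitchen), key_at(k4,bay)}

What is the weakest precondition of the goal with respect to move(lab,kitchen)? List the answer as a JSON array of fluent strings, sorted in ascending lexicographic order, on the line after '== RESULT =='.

Compute (G \ add) ∪ pre:
  G ∩ del = {}  (empty — regression defined)
  G \ add = {at(kitchen), key_at(k4,bay)} \ {at(kitchen)} = {key_at(k4,bay)}
  ∪ pre   = {key_at(k4,bay)} ∪ {at(lab), open(d_kitchen_lab)}
          = {at(lab), key_at(k4,bay), open(d_kitchen_lab)}

== RESULT ==
["at(lab)", "key_at(k4,bay)", "open(d_kitchen_lab)"]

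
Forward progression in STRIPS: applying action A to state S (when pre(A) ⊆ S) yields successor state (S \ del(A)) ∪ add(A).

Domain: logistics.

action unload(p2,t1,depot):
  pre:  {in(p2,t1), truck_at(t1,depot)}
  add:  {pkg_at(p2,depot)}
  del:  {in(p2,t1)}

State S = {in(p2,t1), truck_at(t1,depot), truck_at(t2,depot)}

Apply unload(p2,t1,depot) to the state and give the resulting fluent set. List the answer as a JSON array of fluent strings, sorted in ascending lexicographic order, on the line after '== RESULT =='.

Progress:
  pre ⊆ S: {in(p2,t1), truck_at(t1,depot)} ⊆ S  — applicable
  S \ del = {truck_at(t1,depot), truck_at(t2,depot)}
  ∪ add   = {pkg_at(p2,depot), truck_at(t1,depot), truck_at(t2,depot)}

== RESULT ==
["pkg_at(p2,depot)", "truck_at(t1,depot)", "truck_at(t2,depot)"]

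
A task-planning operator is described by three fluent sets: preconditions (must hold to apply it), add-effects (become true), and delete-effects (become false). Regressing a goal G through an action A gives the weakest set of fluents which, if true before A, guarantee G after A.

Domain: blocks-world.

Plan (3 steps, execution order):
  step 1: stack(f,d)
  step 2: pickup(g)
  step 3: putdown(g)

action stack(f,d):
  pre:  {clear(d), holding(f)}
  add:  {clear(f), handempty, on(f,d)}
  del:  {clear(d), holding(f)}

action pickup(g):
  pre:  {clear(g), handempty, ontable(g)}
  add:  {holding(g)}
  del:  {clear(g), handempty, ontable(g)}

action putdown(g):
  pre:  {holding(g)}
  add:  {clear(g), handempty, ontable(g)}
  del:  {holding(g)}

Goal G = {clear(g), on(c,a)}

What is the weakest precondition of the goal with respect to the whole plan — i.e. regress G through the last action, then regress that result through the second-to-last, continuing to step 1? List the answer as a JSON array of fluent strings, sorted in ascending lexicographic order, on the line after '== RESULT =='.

Work backward from the goal:
  through step 3 (putdown(g)): drop {clear(g)}, keep {on(c,a)}, require {holding(g)}
    → {holding(g), on(c,a)}
  through step 2 (pickup(g)): drop {holding(g)}, keep {on(c,a)}, require {clear(g), handempty, ontable(g)}
    → {clear(g), handempty, on(c,a), ontable(g)}
  through step 1 (stack(f,d)): drop {handempty}, keep {clear(g), on(c,a), ontable(g)}, require {clear(d), holding(f)}
    → {clear(d), clear(g), holding(f), on(c,a), ontable(g)}

== RESULT ==
["clear(d)", "clear(g)", "holding(f)", "on(c,a)", "ontable(g)"]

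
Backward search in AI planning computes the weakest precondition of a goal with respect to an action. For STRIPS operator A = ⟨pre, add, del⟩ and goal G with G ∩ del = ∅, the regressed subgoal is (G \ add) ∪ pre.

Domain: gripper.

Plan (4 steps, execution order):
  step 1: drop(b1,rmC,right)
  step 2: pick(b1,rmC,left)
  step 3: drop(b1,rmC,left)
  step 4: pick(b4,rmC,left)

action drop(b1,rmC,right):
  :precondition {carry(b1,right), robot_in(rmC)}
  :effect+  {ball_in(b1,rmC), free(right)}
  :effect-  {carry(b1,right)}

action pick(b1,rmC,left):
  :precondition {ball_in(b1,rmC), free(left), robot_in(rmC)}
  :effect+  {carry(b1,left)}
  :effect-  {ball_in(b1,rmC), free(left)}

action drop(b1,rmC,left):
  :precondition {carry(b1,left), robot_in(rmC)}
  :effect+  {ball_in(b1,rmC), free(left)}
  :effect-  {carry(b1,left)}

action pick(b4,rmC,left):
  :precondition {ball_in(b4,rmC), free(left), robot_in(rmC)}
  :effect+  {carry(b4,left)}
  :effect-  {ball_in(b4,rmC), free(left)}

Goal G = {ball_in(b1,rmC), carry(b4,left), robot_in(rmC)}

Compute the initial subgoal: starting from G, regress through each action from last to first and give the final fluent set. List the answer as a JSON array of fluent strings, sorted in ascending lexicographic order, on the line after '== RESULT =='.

Regress step by step:
  through step 4 (pick(b4,rmC,left)): drop {carry(b4,left)}, keep {ball_in(b1,rmC), robot_in(rmC)}, require {ball_in(b4,rmC), free(left), robot_in(rmC)}
    → {ball_in(b1,rmC), ball_in(b4,rmC), free(left), robot_in(rmC)}
  through step 3 (drop(b1,rmC,left)): drop {ball_in(b1,rmC), free(left)}, keep {ball_in(b4,rmC), robot_in(rmC)}, require {carry(b1,left), robot_in(rmC)}
    → {ball_in(b4,rmC), carry(b1,left), robot_in(rmC)}
  through step 2 (pick(b1,rmC,left)): drop {carry(b1,left)}, keep {ball_in(b4,rmC), robot_in(rmC)}, require {ball_in(b1,rmC), free(left), robot_in(rmC)}
    → {ball_in(b1,rmC), ball_in(b4,rmC), free(left), robot_in(rmC)}
  through step 1 (drop(b1,rmC,right)): drop {ball_in(b1,rmC)}, keep {ball_in(b4,rmC), free(left), robot_in(rmC)}, require {carry(b1,right), robot_in(rmC)}
    → {ball_in(b4,rmC), carry(b1,right), free(left), robot_in(rmC)}

== RESULT ==
["ball_in(b4,rmC)", "carry(b1,right)", "free(left)", "robot_in(rmC)"]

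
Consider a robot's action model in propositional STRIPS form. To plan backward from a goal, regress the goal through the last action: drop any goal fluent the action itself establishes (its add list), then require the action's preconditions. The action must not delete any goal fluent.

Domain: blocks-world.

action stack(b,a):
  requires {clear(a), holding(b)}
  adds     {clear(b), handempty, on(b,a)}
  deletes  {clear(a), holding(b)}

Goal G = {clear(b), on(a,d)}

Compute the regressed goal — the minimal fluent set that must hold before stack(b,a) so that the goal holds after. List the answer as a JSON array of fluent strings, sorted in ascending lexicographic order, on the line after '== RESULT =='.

Compute (G \ add) ∪ pre:
  G ∩ del = {}  (empty — regression defined)
  G \ add = {clear(b), on(a,d)} \ {clear(b), handempty, on(b,a)} = {on(a,d)}
  ∪ pre   = {on(a,d)} ∪ {clear(a), holding(b)}
          = {clear(a), holding(b), on(a,d)}

== RESULT ==
["clear(a)", "holding(b)", "on(a,d)"]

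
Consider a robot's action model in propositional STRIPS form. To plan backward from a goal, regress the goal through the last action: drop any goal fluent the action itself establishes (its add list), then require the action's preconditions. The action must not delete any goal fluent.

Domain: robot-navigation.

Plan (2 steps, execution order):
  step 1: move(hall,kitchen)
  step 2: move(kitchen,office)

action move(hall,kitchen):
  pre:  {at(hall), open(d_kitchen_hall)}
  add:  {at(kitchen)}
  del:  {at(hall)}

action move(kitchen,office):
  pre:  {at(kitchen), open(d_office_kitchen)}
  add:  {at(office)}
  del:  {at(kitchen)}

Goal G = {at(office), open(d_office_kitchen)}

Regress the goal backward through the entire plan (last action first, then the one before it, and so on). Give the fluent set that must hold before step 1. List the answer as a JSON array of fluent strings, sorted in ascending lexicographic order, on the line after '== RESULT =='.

Regress step by step:
  through step 2 (move(kitchen,office)): drop {at(office)}, keep {open(d_office_kitchen)}, require {at(kitchen), open(d_office_kitchen)}
    → {at(kitchen), open(d_office_kitchen)}
  through step 1 (move(hall,kitchen)): drop {at(kitchen)}, keep {open(d_office_kitchen)}, require {at(hall), open(d_kitchen_hall)}
    → {at(hall), open(d_kitchen_hall), open(d_office_kitchen)}

== RESULT ==
["at(hall)", "open(d_kitchen_hall)", "open(d_office_kitchen)"]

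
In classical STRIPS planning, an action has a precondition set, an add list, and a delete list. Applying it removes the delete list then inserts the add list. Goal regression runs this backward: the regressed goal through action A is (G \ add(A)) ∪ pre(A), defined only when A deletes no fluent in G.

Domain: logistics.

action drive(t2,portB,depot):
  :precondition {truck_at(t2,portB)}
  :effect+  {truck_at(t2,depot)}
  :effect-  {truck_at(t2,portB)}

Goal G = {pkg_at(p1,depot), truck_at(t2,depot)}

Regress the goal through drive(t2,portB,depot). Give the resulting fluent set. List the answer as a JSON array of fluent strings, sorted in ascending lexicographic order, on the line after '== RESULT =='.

Regress:
  G ∩ del = {}  (empty — regression defined)
  G \ add = {pkg_at(p1,depot), truck_at(t2,depot)} \ {truck_at(t2,depot)} = {pkg_at(p1,depot)}
  ∪ pre   = {pkg_at(p1,depot)} ∪ {truck_at(t2,portB)}
          = {pkg_at(p1,depot), truck_at(t2,portB)}

== RESULT ==
["pkg_at(p1,depot)", "truck_at(t2,portB)"]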